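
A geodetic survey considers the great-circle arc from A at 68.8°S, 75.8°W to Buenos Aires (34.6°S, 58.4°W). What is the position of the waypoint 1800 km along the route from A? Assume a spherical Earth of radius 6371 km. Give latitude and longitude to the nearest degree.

Convert each endpoint to a unit vector on the sphere (x = cos φ cos λ, y = cos φ sin λ, z = sin φ).
The central angle between the endpoints is δ = arccos(p₁·p₂) ≈ 0.621 rad (35.6°). The total great-circle distance is δ·R ≈ 0.621 × 6371 ≈ 3955 km, so the target fraction is f = 1800/3955 ≈ 0.455.
Interpolate at f ≈ 0.455 with slerp weights a = sin((1−f)δ)/sin δ ≈ 0.570, b = sin(fδ)/sin δ ≈ 0.479.
p = a·p₁ + b·p₂ ≈ (0.257, -0.536, -0.804); φ = arcsin(p_z) ≈ -53.52°, λ = atan2(p_y, p_x) ≈ -64.35°.

≈ 54°S, 64°W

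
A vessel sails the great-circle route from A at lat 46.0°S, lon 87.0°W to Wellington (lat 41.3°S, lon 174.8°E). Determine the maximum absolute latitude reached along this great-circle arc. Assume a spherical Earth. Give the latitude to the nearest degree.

The great circle lies in the plane with unit normal n̂ = (p₁ × p₂)/|p₁ × p₂|.
Here n̂_z ≈ -0.564; the vertex latitude is φ_max = arccos|n̂_z| ≈ 55.7°.

≈ 56°S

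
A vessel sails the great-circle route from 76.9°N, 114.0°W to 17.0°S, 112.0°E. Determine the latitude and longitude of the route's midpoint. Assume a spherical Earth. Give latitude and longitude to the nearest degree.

≈ 40°N, 124°E

Convert each endpoint to a unit vector on the sphere (x = cos φ cos λ, y = cos φ sin λ, z = sin φ).
The central angle between the endpoints is δ = arccos(p₁·p₂) ≈ 2.021 rad (115.8°).
Interpolate at f = 1/2 with slerp weights a = sin((1−f)δ)/sin δ ≈ 0.941, b = sin(fδ)/sin δ ≈ 0.941.
p = a·p₁ + b·p₂ ≈ (-0.424, 0.640, 0.641); φ = arcsin(p_z) ≈ 39.90°, λ = atan2(p_y, p_x) ≈ 123.54°.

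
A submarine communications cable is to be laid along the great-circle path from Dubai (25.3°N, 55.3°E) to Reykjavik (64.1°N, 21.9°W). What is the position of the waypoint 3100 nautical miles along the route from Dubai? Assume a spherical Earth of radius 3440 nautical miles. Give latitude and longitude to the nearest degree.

≈ 62°N, 1°E

From cos δ = sin φ₁ sin φ₂ + cos φ₁ cos φ₂ cos Δλ, the central angle is δ ≈ 1.079 rad (61.8°). The total great-circle distance is δ·R ≈ 1.079 × 3440 ≈ 3713 nmi, so the target fraction is f = 3100/3713 ≈ 0.835.
Interpolate at f ≈ 0.835 with slerp weights a = sin((1−f)δ)/sin δ ≈ 0.201, b = sin(fδ)/sin δ ≈ 0.889.
p = a·p₁ + b·p₂ ≈ (0.464, 0.005, 0.886); φ = arcsin(p_z) ≈ 62.36°, λ = atan2(p_y, p_x) ≈ 0.56°.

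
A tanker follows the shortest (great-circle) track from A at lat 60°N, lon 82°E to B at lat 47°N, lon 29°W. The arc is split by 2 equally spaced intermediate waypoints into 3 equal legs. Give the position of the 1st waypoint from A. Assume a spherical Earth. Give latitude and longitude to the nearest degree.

≈ lat 68°N, lon 40°E

Convert each endpoint to a unit vector on the sphere (x = cos φ cos λ, y = cos φ sin λ, z = sin φ).
The central angle between the endpoints is δ = arccos(p₁·p₂) ≈ 1.034 rad (59.3°).
Interpolate at f = 1/3 with slerp weights a = sin((1−f)δ)/sin δ ≈ 0.740, b = sin(fδ)/sin δ ≈ 0.393.
p = a·p₁ + b·p₂ ≈ (0.286, 0.236, 0.929); φ = arcsin(p_z) ≈ 68.21°, λ = atan2(p_y, p_x) ≈ 39.58°.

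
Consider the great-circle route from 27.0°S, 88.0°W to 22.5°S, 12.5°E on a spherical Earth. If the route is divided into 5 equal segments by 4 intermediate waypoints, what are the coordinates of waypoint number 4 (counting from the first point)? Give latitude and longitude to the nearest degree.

≈ 30°S, 5°W

From cos δ = sin φ₁ sin φ₂ + cos φ₁ cos φ₂ cos Δλ, the central angle is δ ≈ 1.547 rad (88.6°).
Interpolate at f = 4/5 with slerp weights a = sin((1−f)δ)/sin δ ≈ 0.305, b = sin(fδ)/sin δ ≈ 0.945.
p = a·p₁ + b·p₂ ≈ (0.862, -0.082, -0.500); φ = arcsin(p_z) ≈ -30.00°, λ = atan2(p_y, p_x) ≈ -5.45°.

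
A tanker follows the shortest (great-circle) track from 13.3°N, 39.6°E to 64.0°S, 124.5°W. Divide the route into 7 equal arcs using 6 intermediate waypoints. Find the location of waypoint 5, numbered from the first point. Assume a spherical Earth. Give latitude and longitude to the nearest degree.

The haversine formula gives a central angle δ ≈ 2.236 rad (128.1°) between the endpoints.
Interpolate at f = 5/7 with slerp weights a = sin((1−f)δ)/sin δ ≈ 0.758, b = sin(fδ)/sin δ ≈ 1.270.
p = a·p₁ + b·p₂ ≈ (0.253, 0.011, -0.967); φ = arcsin(p_z) ≈ -75.35°, λ = atan2(p_y, p_x) ≈ 2.51°.

≈ 75°S, 3°E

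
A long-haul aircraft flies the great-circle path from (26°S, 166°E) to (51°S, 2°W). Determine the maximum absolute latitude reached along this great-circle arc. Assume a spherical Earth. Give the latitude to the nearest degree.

≈ 83°S

The great circle lies in the plane with unit normal n̂ = (p₁ × p₂)/|p₁ × p₂|.
Here n̂_z ≈ -0.120; the vertex latitude is φ_max = arccos|n̂_z| ≈ 83.1°.
Check via Clairaut: cos φ_max = |cos φ₁| · sin C = cos(26.0°)·sin(172.3°) ≈ 0.120, again giving ≈ 83.1°.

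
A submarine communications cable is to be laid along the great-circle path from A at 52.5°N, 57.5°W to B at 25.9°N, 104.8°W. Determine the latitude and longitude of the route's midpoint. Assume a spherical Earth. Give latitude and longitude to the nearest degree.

Convert each endpoint to a unit vector on the sphere (x = cos φ cos λ, y = cos φ sin λ, z = sin φ).
The central angle between the endpoints is δ = arccos(p₁·p₂) ≈ 0.770 rad (44.1°).
Interpolate at f = 1/2 with slerp weights a = sin((1−f)δ)/sin δ ≈ 0.539, b = sin(fδ)/sin δ ≈ 0.539.
p = a·p₁ + b·p₂ ≈ (0.052, -0.746, 0.664); φ = arcsin(p_z) ≈ 41.58°, λ = atan2(p_y, p_x) ≈ -85.98°.

≈ 42°N, 86°W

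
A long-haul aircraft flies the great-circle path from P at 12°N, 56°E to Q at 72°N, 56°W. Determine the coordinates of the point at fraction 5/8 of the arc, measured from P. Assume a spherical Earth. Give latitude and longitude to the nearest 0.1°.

≈ 61.0°N, 27.6°E

Convert each endpoint to a unit vector on the sphere (x = cos φ cos λ, y = cos φ sin λ, z = sin φ).
The central angle between the endpoints is δ = arccos(p₁·p₂) ≈ 1.486 rad (85.2°).
Interpolate at f = 5/8 with slerp weights a = sin((1−f)δ)/sin δ ≈ 0.531, b = sin(fδ)/sin δ ≈ 0.804.
p = a·p₁ + b·p₂ ≈ (0.429, 0.225, 0.875); φ = arcsin(p_z) ≈ 61.03°, λ = atan2(p_y, p_x) ≈ 27.61°.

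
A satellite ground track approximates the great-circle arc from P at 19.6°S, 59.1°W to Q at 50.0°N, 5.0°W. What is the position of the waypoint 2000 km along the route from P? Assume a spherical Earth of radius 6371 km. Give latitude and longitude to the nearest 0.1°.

≈ 4.1°S, 49.8°W

From cos δ = sin φ₁ sin φ₂ + cos φ₁ cos φ₂ cos Δλ, the central angle is δ ≈ 1.473 rad (84.4°). The total great-circle distance is δ·R ≈ 1.473 × 6371 ≈ 9382 km, so the target fraction is f = 2000/9382 ≈ 0.213.
Interpolate at f ≈ 0.213 with slerp weights a = sin((1−f)δ)/sin δ ≈ 0.921, b = sin(fδ)/sin δ ≈ 0.310.
p = a·p₁ + b·p₂ ≈ (0.644, -0.762, -0.071); φ = arcsin(p_z) ≈ -4.08°, λ = atan2(p_y, p_x) ≈ -49.78°.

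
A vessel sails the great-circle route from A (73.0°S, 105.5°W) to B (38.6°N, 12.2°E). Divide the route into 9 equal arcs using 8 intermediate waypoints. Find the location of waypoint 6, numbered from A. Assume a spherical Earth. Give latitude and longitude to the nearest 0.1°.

The haversine formula gives a central angle δ ≈ 2.350 rad (134.7°) between the endpoints.
Interpolate at f = 6/9 with slerp weights a = sin((1−f)δ)/sin δ ≈ 0.992, b = sin(fδ)/sin δ ≈ 1.406.
p = a·p₁ + b·p₂ ≈ (0.996, -0.047, -0.072); φ = arcsin(p_z) ≈ -4.11°, λ = atan2(p_y, p_x) ≈ -2.72°.

≈ (4.1°S, 2.7°W)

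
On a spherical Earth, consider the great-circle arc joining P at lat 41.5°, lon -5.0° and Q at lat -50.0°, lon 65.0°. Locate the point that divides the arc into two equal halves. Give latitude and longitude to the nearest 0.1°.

The haversine formula gives a central angle δ ≈ 1.921 rad (110.1°) between the endpoints.
Interpolate at f = 1/2 with slerp weights a = sin((1−f)δ)/sin δ ≈ 0.872, b = sin(fδ)/sin δ ≈ 0.872.
p = a·p₁ + b·p₂ ≈ (0.888, 0.451, -0.090); φ = arcsin(p_z) ≈ -5.18°, λ = atan2(p_y, p_x) ≈ 26.94°.

≈ lat -5.2°, lon 26.9°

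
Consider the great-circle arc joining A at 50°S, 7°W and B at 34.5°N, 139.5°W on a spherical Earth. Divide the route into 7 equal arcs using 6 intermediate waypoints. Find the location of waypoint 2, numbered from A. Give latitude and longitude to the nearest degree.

≈ 39°S, 63°W

Convert each endpoint to a unit vector on the sphere (x = cos φ cos λ, y = cos φ sin λ, z = sin φ).
The central angle between the endpoints is δ = arccos(p₁·p₂) ≈ 2.485 rad (142.4°).
Interpolate at f = 2/7 with slerp weights a = sin((1−f)δ)/sin δ ≈ 1.603, b = sin(fδ)/sin δ ≈ 1.067.
p = a·p₁ + b·p₂ ≈ (0.354, -0.697, -0.624); φ = arcsin(p_z) ≈ -38.60°, λ = atan2(p_y, p_x) ≈ -63.05°.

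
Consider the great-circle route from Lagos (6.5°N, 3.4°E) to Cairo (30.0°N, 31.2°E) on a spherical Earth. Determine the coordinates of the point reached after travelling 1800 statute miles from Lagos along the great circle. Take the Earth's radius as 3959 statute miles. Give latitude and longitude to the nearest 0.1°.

Convert each endpoint to a unit vector on the sphere (x = cos φ cos λ, y = cos φ sin λ, z = sin φ).
The central angle between the endpoints is δ = arccos(p₁·p₂) ≈ 0.613 rad (35.1°). The total great-circle distance is δ·R ≈ 0.613 × 3959 ≈ 2428 mi, so the target fraction is f = 1800/2428 ≈ 0.741.
Interpolate at f ≈ 0.741 with slerp weights a = sin((1−f)δ)/sin δ ≈ 0.274, b = sin(fδ)/sin δ ≈ 0.763.
p = a·p₁ + b·p₂ ≈ (0.837, 0.358, 0.413); φ = arcsin(p_z) ≈ 24.37°, λ = atan2(p_y, p_x) ≈ 23.17°.

≈ 24.4°N, 23.2°E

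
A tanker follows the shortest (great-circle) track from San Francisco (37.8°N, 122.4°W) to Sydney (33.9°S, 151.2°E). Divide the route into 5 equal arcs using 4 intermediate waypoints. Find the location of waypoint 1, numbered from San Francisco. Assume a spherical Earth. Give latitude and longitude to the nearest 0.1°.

Convert each endpoint to a unit vector on the sphere (x = cos φ cos λ, y = cos φ sin λ, z = sin φ).
The central angle between the endpoints is δ = arccos(p₁·p₂) ≈ 1.876 rad (107.5°).
Interpolate at f = 1/5 with slerp weights a = sin((1−f)δ)/sin δ ≈ 1.046, b = sin(fδ)/sin δ ≈ 0.384.
p = a·p₁ + b·p₂ ≈ (-0.722, -0.544, 0.427); φ = arcsin(p_z) ≈ 25.26°, λ = atan2(p_y, p_x) ≈ -143.01°.

≈ 25.3°N, 143.0°W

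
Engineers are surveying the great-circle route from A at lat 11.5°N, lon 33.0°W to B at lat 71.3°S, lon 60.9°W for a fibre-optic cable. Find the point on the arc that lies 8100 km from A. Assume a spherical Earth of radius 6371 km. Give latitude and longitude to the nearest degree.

≈ lat 60°S, lon 50°W

From cos δ = sin φ₁ sin φ₂ + cos φ₁ cos φ₂ cos Δλ, the central angle is δ ≈ 1.482 rad (84.9°). The total great-circle distance is δ·R ≈ 1.482 × 6371 ≈ 9441 km, so the target fraction is f = 8100/9441 ≈ 0.858.
Interpolate at f ≈ 0.858 with slerp weights a = sin((1−f)δ)/sin δ ≈ 0.210, b = sin(fδ)/sin δ ≈ 0.959.
p = a·p₁ + b·p₂ ≈ (0.322, -0.381, -0.867); φ = arcsin(p_z) ≈ -60.09°, λ = atan2(p_y, p_x) ≈ -49.78°.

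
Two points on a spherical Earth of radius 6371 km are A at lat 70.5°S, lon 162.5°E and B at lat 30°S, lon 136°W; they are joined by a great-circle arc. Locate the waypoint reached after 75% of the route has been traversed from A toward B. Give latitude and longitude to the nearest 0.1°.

≈ lat 42.0°S, lon 142.5°W

The haversine formula gives a central angle δ ≈ 0.916 rad (52.5°) between the endpoints.
Interpolate at f = 0.75 with slerp weights a = sin((1−f)δ)/sin δ ≈ 0.286, b = sin(fδ)/sin δ ≈ 0.800.
p = a·p₁ + b·p₂ ≈ (-0.589, -0.452, -0.670); φ = arcsin(p_z) ≈ -42.03°, λ = atan2(p_y, p_x) ≈ -142.49°.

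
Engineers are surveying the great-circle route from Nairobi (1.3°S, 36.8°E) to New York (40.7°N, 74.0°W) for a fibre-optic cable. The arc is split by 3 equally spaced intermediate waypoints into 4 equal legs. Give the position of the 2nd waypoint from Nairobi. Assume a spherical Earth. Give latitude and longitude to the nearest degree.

≈ 32°N, 7°W

Convert each endpoint to a unit vector on the sphere (x = cos φ cos λ, y = cos φ sin λ, z = sin φ).
The central angle between the endpoints is δ = arccos(p₁·p₂) ≈ 1.859 rad (106.5°).
Interpolate at f = 2/4 with slerp weights a = sin((1−f)δ)/sin δ ≈ 0.836, b = sin(fδ)/sin δ ≈ 0.836.
p = a·p₁ + b·p₂ ≈ (0.844, -0.109, 0.526); φ = arcsin(p_z) ≈ 31.73°, λ = atan2(p_y, p_x) ≈ -7.33°.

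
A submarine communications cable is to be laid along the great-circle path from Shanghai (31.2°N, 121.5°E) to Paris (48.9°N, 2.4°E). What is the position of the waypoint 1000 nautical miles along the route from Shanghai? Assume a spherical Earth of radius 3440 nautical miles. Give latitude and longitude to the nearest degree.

≈ 44°N, 108°E

Write both endpoints as unit vectors p₁, p₂ with components (cos φ cos λ, cos φ sin λ, sin φ).
The central angle between the endpoints is δ = arccos(p₁·p₂) ≈ 1.454 rad (83.3°). The total great-circle distance is δ·R ≈ 1.454 × 3440 ≈ 5000 nmi, so the target fraction is f = 1000/5000 ≈ 0.200.
Interpolate at f ≈ 0.200 with slerp weights a = sin((1−f)δ)/sin δ ≈ 0.924, b = sin(fδ)/sin δ ≈ 0.289.
p = a·p₁ + b·p₂ ≈ (-0.224, 0.682, 0.696); φ = arcsin(p_z) ≈ 44.13°, λ = atan2(p_y, p_x) ≈ 108.15°.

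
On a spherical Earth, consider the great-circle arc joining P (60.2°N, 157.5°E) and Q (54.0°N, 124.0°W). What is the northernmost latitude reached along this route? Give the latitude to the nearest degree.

≈ 64°N

The great circle lies in the plane with unit normal n̂ = (p₁ × p₂)/|p₁ × p₂|.
Here n̂_z ≈ +0.441; the vertex latitude is φ_max = arccos|n̂_z| ≈ 63.9°.
Check via Clairaut: cos φ_max = |cos φ₁| · sin C = cos(60.2°)·sin(62.5°) ≈ 0.441, again giving ≈ 63.9°.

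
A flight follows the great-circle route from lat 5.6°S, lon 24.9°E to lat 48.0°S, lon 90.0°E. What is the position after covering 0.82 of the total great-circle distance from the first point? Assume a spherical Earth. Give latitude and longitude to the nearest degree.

Write both endpoints as unit vectors p₁, p₂ with components (cos φ cos λ, cos φ sin λ, sin φ).
The central angle between the endpoints is δ = arccos(p₁·p₂) ≈ 1.210 rad (69.3°).
Interpolate at f = 0.82 with slerp weights a = sin((1−f)δ)/sin δ ≈ 0.231, b = sin(fδ)/sin δ ≈ 0.895.
p = a·p₁ + b·p₂ ≈ (0.208, 0.696, -0.688); φ = arcsin(p_z) ≈ -43.44°, λ = atan2(p_y, p_x) ≈ 73.31°.

≈ lat 43°S, lon 73°E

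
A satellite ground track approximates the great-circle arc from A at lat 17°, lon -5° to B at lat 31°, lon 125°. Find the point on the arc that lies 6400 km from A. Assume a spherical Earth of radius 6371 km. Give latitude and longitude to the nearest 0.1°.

≈ lat 46.6°, lon 55.5°

The haversine formula gives a central angle δ ≈ 1.957 rad (112.1°) between the endpoints. The total great-circle distance is δ·R ≈ 1.957 × 6371 ≈ 12466 km, so the target fraction is f = 6400/12466 ≈ 0.513.
Interpolate at f ≈ 0.513 with slerp weights a = sin((1−f)δ)/sin δ ≈ 0.879, b = sin(fδ)/sin δ ≈ 0.911.
p = a·p₁ + b·p₂ ≈ (0.390, 0.566, 0.726); φ = arcsin(p_z) ≈ 46.57°, λ = atan2(p_y, p_x) ≈ 55.46°.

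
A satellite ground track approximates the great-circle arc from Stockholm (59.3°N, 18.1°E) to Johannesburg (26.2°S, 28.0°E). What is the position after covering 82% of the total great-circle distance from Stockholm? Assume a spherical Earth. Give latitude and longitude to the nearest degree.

Write both endpoints as unit vectors p₁, p₂ with components (cos φ cos λ, cos φ sin λ, sin φ).
The central angle between the endpoints is δ = arccos(p₁·p₂) ≈ 1.499 rad (85.9°).
Interpolate at f = 0.82 with slerp weights a = sin((1−f)δ)/sin δ ≈ 0.267, b = sin(fδ)/sin δ ≈ 0.945.
p = a·p₁ + b·p₂ ≈ (0.878, 0.440, -0.187); φ = arcsin(p_z) ≈ -10.79°, λ = atan2(p_y, p_x) ≈ 26.63°.

≈ 11°S, 27°E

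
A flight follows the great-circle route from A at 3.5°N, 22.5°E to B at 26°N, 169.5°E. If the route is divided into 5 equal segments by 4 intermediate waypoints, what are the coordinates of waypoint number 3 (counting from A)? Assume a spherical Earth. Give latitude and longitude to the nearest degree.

≈ 45°N, 105°E

Write both endpoints as unit vectors p₁, p₂ with components (cos φ cos λ, cos φ sin λ, sin φ).
The central angle between the endpoints is δ = arccos(p₁·p₂) ≈ 2.383 rad (136.5°).
Interpolate at f = 3/5 with slerp weights a = sin((1−f)δ)/sin δ ≈ 1.185, b = sin(fδ)/sin δ ≈ 1.439.
p = a·p₁ + b·p₂ ≈ (-0.179, 0.688, 0.703); φ = arcsin(p_z) ≈ 44.67°, λ = atan2(p_y, p_x) ≈ 104.58°.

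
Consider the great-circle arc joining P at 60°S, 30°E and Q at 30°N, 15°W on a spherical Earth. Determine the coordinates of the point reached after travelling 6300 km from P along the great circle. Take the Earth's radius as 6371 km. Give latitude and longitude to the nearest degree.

≈ 8°S, 1°W

Write both endpoints as unit vectors p₁, p₂ with components (cos φ cos λ, cos φ sin λ, sin φ).
The central angle between the endpoints is δ = arccos(p₁·p₂) ≈ 1.698 rad (97.3°). The total great-circle distance is δ·R ≈ 1.698 × 6371 ≈ 10818 km, so the target fraction is f = 6300/10818 ≈ 0.582.
Interpolate at f ≈ 0.582 with slerp weights a = sin((1−f)δ)/sin δ ≈ 0.656, b = sin(fδ)/sin δ ≈ 0.842.
p = a·p₁ + b·p₂ ≈ (0.989, -0.025, -0.147); φ = arcsin(p_z) ≈ -8.48°, λ = atan2(p_y, p_x) ≈ -1.43°.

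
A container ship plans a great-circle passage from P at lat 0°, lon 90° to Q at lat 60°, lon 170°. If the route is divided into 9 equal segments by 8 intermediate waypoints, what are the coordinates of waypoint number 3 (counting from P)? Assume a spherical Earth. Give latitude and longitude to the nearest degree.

≈ lat 24°, lon 105°

Convert each endpoint to a unit vector on the sphere (x = cos φ cos λ, y = cos φ sin λ, z = sin φ).
The central angle between the endpoints is δ = arccos(p₁·p₂) ≈ 1.484 rad (85.0°).
Interpolate at f = 3/9 with slerp weights a = sin((1−f)δ)/sin δ ≈ 0.839, b = sin(fδ)/sin δ ≈ 0.476.
p = a·p₁ + b·p₂ ≈ (-0.235, 0.880, 0.413); φ = arcsin(p_z) ≈ 24.37°, λ = atan2(p_y, p_x) ≈ 104.93°.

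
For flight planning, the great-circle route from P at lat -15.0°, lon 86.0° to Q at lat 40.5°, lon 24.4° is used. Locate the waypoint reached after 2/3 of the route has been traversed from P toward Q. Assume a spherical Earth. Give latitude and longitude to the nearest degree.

The haversine formula gives a central angle δ ≈ 1.389 rad (79.6°) between the endpoints.
Interpolate at f = 2/3 with slerp weights a = sin((1−f)δ)/sin δ ≈ 0.454, b = sin(fδ)/sin δ ≈ 0.812.
p = a·p₁ + b·p₂ ≈ (0.593, 0.693, 0.410); φ = arcsin(p_z) ≈ 24.22°, λ = atan2(p_y, p_x) ≈ 49.42°.

≈ lat 24°, lon 49°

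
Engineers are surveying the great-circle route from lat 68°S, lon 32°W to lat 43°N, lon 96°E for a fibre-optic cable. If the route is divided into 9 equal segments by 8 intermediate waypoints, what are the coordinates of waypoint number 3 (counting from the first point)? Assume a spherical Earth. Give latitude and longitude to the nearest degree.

≈ lat 44°S, lon 53°E

Write both endpoints as unit vectors p₁, p₂ with components (cos φ cos λ, cos φ sin λ, sin φ).
The central angle between the endpoints is δ = arccos(p₁·p₂) ≈ 2.500 rad (143.2°).
Interpolate at f = 3/9 with slerp weights a = sin((1−f)δ)/sin δ ≈ 1.663, b = sin(fδ)/sin δ ≈ 1.236.
p = a·p₁ + b·p₂ ≈ (0.434, 0.569, -0.699); φ = arcsin(p_z) ≈ -44.31°, λ = atan2(p_y, p_x) ≈ 52.69°.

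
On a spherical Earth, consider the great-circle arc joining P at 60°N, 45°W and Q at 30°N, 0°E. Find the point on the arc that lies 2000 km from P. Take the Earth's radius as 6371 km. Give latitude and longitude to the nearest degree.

The haversine formula gives a central angle δ ≈ 0.739 rad (42.3°) between the endpoints. The total great-circle distance is δ·R ≈ 0.739 × 6371 ≈ 4708 km, so the target fraction is f = 2000/4708 ≈ 0.425.
Interpolate at f ≈ 0.425 with slerp weights a = sin((1−f)δ)/sin δ ≈ 0.612, b = sin(fδ)/sin δ ≈ 0.458.
p = a·p₁ + b·p₂ ≈ (0.614, -0.216, 0.759); φ = arcsin(p_z) ≈ 49.41°, λ = atan2(p_y, p_x) ≈ -19.43°.

≈ 49°N, 19°W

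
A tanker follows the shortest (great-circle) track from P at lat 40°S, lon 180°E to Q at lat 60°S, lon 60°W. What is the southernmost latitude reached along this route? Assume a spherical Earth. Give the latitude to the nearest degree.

The great circle lies in the plane with unit normal n̂ = (p₁ × p₂)/|p₁ × p₂|.
Here n̂_z ≈ +0.356; the vertex latitude is φ_max = arccos|n̂_z| ≈ 69.1°.
Check via Clairaut: cos φ_max = |cos φ₁| · sin C = cos(40.0°)·sin(152.3°) ≈ 0.356, again giving ≈ 69.1°.

≈ 69°S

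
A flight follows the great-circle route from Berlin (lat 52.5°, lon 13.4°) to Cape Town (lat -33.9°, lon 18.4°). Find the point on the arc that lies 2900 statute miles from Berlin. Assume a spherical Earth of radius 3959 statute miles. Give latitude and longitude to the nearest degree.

Convert each endpoint to a unit vector on the sphere (x = cos φ cos λ, y = cos φ sin λ, z = sin φ).
The central angle between the endpoints is δ = arccos(p₁·p₂) ≈ 1.510 rad (86.5°). The total great-circle distance is δ·R ≈ 1.510 × 3959 ≈ 5978 mi, so the target fraction is f = 2900/5978 ≈ 0.485.
Interpolate at f ≈ 0.485 with slerp weights a = sin((1−f)δ)/sin δ ≈ 0.703, b = sin(fδ)/sin δ ≈ 0.670.
p = a·p₁ + b·p₂ ≈ (0.944, 0.275, 0.184); φ = arcsin(p_z) ≈ 10.59°, λ = atan2(p_y, p_x) ≈ 16.23°.

≈ lat 11°, lon 16°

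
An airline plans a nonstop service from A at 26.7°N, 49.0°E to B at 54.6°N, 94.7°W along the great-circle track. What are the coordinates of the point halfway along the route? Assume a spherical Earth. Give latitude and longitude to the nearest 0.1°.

≈ 66.6°N, 10.2°E

The haversine formula gives a central angle δ ≈ 1.622 rad (92.9°) between the endpoints.
Interpolate at f = 1/2 with slerp weights a = sin((1−f)δ)/sin δ ≈ 0.726, b = sin(fδ)/sin δ ≈ 0.726.
p = a·p₁ + b·p₂ ≈ (0.391, 0.070, 0.918); φ = arcsin(p_z) ≈ 66.60°, λ = atan2(p_y, p_x) ≈ 10.20°.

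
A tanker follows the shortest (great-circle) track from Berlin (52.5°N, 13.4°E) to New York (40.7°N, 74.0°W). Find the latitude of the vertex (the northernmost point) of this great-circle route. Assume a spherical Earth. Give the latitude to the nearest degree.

The great circle lies in the plane with unit normal n̂ = (p₁ × p₂)/|p₁ × p₂|.
Here n̂_z ≈ -0.547; the vertex latitude is φ_max = arccos|n̂_z| ≈ 56.8°.

≈ 57°N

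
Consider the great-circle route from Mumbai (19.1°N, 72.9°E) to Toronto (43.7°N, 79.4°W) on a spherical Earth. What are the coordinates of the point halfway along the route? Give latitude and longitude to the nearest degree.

The haversine formula gives a central angle δ ≈ 1.959 rad (112.3°) between the endpoints.
Interpolate at f = 1/2 with slerp weights a = sin((1−f)δ)/sin δ ≈ 0.897, b = sin(fδ)/sin δ ≈ 0.897.
p = a·p₁ + b·p₂ ≈ (0.369, 0.173, 0.913); φ = arcsin(p_z) ≈ 65.98°, λ = atan2(p_y, p_x) ≈ 25.11°.

≈ 66°N, 25°E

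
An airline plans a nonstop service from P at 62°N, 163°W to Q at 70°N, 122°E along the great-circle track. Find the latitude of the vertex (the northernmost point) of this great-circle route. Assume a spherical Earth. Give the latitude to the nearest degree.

≈ 72°N

The great circle lies in the plane with unit normal n̂ = (p₁ × p₂)/|p₁ × p₂|.
Here n̂_z ≈ -0.316; the vertex latitude is φ_max = arccos|n̂_z| ≈ 71.6°.
Check via Clairaut: cos φ_max = |cos φ₁| · sin C = cos(62.0°)·sin(42.3°) ≈ 0.316, again giving ≈ 71.6°.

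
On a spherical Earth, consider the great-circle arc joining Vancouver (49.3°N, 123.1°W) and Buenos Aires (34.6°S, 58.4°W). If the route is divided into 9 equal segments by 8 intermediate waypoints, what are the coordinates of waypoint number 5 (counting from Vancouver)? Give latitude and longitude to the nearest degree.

Convert each endpoint to a unit vector on the sphere (x = cos φ cos λ, y = cos φ sin λ, z = sin φ).
The central angle between the endpoints is δ = arccos(p₁·p₂) ≈ 1.773 rad (101.6°).
Interpolate at f = 5/9 with slerp weights a = sin((1−f)δ)/sin δ ≈ 0.724, b = sin(fδ)/sin δ ≈ 0.851.
p = a·p₁ + b·p₂ ≈ (0.109, -0.992, 0.066); φ = arcsin(p_z) ≈ 3.77°, λ = atan2(p_y, p_x) ≈ -83.72°.

≈ (4°N, 84°W)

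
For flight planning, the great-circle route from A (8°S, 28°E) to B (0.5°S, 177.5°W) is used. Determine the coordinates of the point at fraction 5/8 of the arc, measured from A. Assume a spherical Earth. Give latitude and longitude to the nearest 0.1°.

From cos δ = sin φ₁ sin φ₂ + cos φ₁ cos φ₂ cos Δλ, the central angle is δ ≈ 2.674 rad (153.2°).
Interpolate at f = 5/8 with slerp weights a = sin((1−f)δ)/sin δ ≈ 1.869, b = sin(fδ)/sin δ ≈ 2.206.
p = a·p₁ + b·p₂ ≈ (-0.570, 0.773, -0.279); φ = arcsin(p_z) ≈ -16.22°, λ = atan2(p_y, p_x) ≈ 126.41°.

≈ (16.2°S, 126.4°E)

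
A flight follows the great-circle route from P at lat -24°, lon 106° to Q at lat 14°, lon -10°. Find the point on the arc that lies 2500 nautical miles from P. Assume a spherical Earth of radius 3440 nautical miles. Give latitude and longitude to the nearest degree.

Write both endpoints as unit vectors p₁, p₂ with components (cos φ cos λ, cos φ sin λ, sin φ).
The central angle between the endpoints is δ = arccos(p₁·p₂) ≈ 2.079 rad (119.1°). The total great-circle distance is δ·R ≈ 2.079 × 3440 ≈ 7153 nmi, so the target fraction is f = 2500/7153 ≈ 0.349.
Interpolate at f ≈ 0.349 with slerp weights a = sin((1−f)δ)/sin δ ≈ 1.118, b = sin(fδ)/sin δ ≈ 0.761.
p = a·p₁ + b·p₂ ≈ (0.445, 0.853, -0.271); φ = arcsin(p_z) ≈ -15.70°, λ = atan2(p_y, p_x) ≈ 62.44°.

≈ lat -16°, lon 62°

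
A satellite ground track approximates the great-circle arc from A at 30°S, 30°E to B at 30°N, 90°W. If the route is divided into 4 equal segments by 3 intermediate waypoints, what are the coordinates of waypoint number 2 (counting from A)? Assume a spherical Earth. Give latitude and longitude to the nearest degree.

From cos δ = sin φ₁ sin φ₂ + cos φ₁ cos φ₂ cos Δλ, the central angle is δ ≈ 2.246 rad (128.7°).
Interpolate at f = 2/4 with slerp weights a = sin((1−f)δ)/sin δ ≈ 1.155, b = sin(fδ)/sin δ ≈ 1.155.
p = a·p₁ + b·p₂ ≈ (0.866, -0.500, 0.000); φ = arcsin(p_z) ≈ 0.00°, λ = atan2(p_y, p_x) ≈ -30.00°.

≈ 0°N, 30°W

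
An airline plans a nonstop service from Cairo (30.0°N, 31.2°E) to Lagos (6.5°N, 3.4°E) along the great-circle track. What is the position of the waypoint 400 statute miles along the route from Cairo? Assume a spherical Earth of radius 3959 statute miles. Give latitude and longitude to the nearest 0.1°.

≈ 26.5°N, 26.0°E

Write both endpoints as unit vectors p₁, p₂ with components (cos φ cos λ, cos φ sin λ, sin φ).
The central angle between the endpoints is δ = arccos(p₁·p₂) ≈ 0.613 rad (35.1°). The total great-circle distance is δ·R ≈ 0.613 × 3959 ≈ 2428 mi, so the target fraction is f = 400/2428 ≈ 0.165.
Interpolate at f ≈ 0.165 with slerp weights a = sin((1−f)δ)/sin δ ≈ 0.852, b = sin(fδ)/sin δ ≈ 0.175.
p = a·p₁ + b·p₂ ≈ (0.805, 0.392, 0.446); φ = arcsin(p_z) ≈ 26.46°, λ = atan2(p_y, p_x) ≈ 26.00°.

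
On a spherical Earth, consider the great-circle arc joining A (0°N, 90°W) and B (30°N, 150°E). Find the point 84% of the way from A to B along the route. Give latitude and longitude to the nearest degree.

Convert each endpoint to a unit vector on the sphere (x = cos φ cos λ, y = cos φ sin λ, z = sin φ).
The central angle between the endpoints is δ = arccos(p₁·p₂) ≈ 2.019 rad (115.7°).
Interpolate at f = 0.84 with slerp weights a = sin((1−f)δ)/sin δ ≈ 0.352, b = sin(fδ)/sin δ ≈ 1.101.
p = a·p₁ + b·p₂ ≈ (-0.826, 0.125, 0.550); φ = arcsin(p_z) ≈ 33.39°, λ = atan2(p_y, p_x) ≈ 171.42°.

≈ (33°N, 171°E)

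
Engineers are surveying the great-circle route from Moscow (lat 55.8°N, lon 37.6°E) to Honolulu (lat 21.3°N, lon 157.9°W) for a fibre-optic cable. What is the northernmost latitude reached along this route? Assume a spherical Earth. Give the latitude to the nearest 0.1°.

≈ 81.8°N

The great circle lies in the plane with unit normal n̂ = (p₁ × p₂)/|p₁ × p₂|.
Here n̂_z ≈ +0.143; the vertex latitude is φ_max = arccos|n̂_z| ≈ 81.8°.
Check via Clairaut: cos φ_max = |cos φ₁| · sin C = cos(55.8°)·sin(14.7°) ≈ 0.143, again giving ≈ 81.8°.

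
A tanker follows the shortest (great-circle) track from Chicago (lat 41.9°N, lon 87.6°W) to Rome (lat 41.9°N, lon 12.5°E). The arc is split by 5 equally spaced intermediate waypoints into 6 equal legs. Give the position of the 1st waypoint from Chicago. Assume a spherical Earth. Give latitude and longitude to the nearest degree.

The haversine formula gives a central angle δ ≈ 1.214 rad (69.6°) between the endpoints.
Interpolate at f = 1/6 with slerp weights a = sin((1−f)δ)/sin δ ≈ 0.905, b = sin(fδ)/sin δ ≈ 0.215.
p = a·p₁ + b·p₂ ≈ (0.184, -0.638, 0.747); φ = arcsin(p_z) ≈ 48.37°, λ = atan2(p_y, p_x) ≈ -73.91°.

≈ lat 48°N, lon 74°W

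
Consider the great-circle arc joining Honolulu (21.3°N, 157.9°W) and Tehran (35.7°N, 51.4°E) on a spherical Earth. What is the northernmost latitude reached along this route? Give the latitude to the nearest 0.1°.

≈ 65.5°N

The great circle lies in the plane with unit normal n̂ = (p₁ × p₂)/|p₁ × p₂|.
Here n̂_z ≈ -0.414; the vertex latitude is φ_max = arccos|n̂_z| ≈ 65.5°.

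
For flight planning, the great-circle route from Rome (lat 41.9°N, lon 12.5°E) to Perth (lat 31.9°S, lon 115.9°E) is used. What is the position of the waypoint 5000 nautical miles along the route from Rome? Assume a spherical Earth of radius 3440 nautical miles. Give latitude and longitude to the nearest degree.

Convert each endpoint to a unit vector on the sphere (x = cos φ cos λ, y = cos φ sin λ, z = sin φ).
The central angle between the endpoints is δ = arccos(p₁·p₂) ≈ 2.094 rad (120.0°). The total great-circle distance is δ·R ≈ 2.094 × 3440 ≈ 7202 nmi, so the target fraction is f = 5000/7202 ≈ 0.694.
Interpolate at f ≈ 0.694 with slerp weights a = sin((1−f)δ)/sin δ ≈ 0.689, b = sin(fδ)/sin δ ≈ 1.146.
p = a·p₁ + b·p₂ ≈ (0.076, 0.986, -0.145); φ = arcsin(p_z) ≈ -8.36°, λ = atan2(p_y, p_x) ≈ 85.60°.

≈ lat 8°S, lon 86°E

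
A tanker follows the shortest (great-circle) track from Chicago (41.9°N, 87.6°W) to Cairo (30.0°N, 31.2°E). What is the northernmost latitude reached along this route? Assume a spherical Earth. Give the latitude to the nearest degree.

≈ 56°N

The great circle lies in the plane with unit normal n̂ = (p₁ × p₂)/|p₁ × p₂|.
Here n̂_z ≈ +0.565; the vertex latitude is φ_max = arccos|n̂_z| ≈ 55.6°.
Check via Clairaut: cos φ_max = |cos φ₁| · sin C = cos(41.9°)·sin(49.4°) ≈ 0.565, again giving ≈ 55.6°.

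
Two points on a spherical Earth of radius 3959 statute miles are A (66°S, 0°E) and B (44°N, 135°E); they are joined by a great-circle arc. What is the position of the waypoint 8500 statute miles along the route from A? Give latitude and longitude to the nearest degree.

From cos δ = sin φ₁ sin φ₂ + cos φ₁ cos φ₂ cos Δλ, the central angle is δ ≈ 2.571 rad (147.3°). The total great-circle distance is δ·R ≈ 2.571 × 3959 ≈ 10178 mi, so the target fraction is f = 8500/10178 ≈ 0.835.
Interpolate at f ≈ 0.835 with slerp weights a = sin((1−f)δ)/sin δ ≈ 0.761, b = sin(fδ)/sin δ ≈ 1.552.
p = a·p₁ + b·p₂ ≈ (-0.480, 0.789, 0.383); φ = arcsin(p_z) ≈ 22.51°, λ = atan2(p_y, p_x) ≈ 121.29°.

≈ (23°N, 121°E)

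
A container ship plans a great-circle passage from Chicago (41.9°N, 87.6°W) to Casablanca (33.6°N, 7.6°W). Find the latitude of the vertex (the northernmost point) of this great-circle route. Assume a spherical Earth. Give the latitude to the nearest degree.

≈ 46°N

The great circle lies in the plane with unit normal n̂ = (p₁ × p₂)/|p₁ × p₂|.
Here n̂_z ≈ +0.695; the vertex latitude is φ_max = arccos|n̂_z| ≈ 46.0°.
Check via Clairaut: cos φ_max = |cos φ₁| · sin C = cos(41.9°)·sin(69.0°) ≈ 0.695, again giving ≈ 46.0°.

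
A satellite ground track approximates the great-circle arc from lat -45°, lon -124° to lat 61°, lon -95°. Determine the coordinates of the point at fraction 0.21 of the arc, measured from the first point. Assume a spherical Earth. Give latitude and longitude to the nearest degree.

≈ lat -23°, lon -118°

Convert each endpoint to a unit vector on the sphere (x = cos φ cos λ, y = cos φ sin λ, z = sin φ).
The central angle between the endpoints is δ = arccos(p₁·p₂) ≈ 1.895 rad (108.6°).
Interpolate at f = 0.21 with slerp weights a = sin((1−f)δ)/sin δ ≈ 1.052, b = sin(fδ)/sin δ ≈ 0.409.
p = a·p₁ + b·p₂ ≈ (-0.433, -0.814, -0.386); φ = arcsin(p_z) ≈ -22.73°, λ = atan2(p_y, p_x) ≈ -118.02°.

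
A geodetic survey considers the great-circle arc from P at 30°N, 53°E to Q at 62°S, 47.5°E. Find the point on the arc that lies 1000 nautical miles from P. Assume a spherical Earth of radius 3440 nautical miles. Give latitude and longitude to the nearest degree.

≈ 13°N, 52°E

Write both endpoints as unit vectors p₁, p₂ with components (cos φ cos λ, cos φ sin λ, sin φ).
The central angle between the endpoints is δ = arccos(p₁·p₂) ≈ 1.608 rad (92.1°). The total great-circle distance is δ·R ≈ 1.608 × 3440 ≈ 5530 nmi, so the target fraction is f = 1000/5530 ≈ 0.181.
Interpolate at f ≈ 0.181 with slerp weights a = sin((1−f)δ)/sin δ ≈ 0.969, b = sin(fδ)/sin δ ≈ 0.287.
p = a·p₁ + b·p₂ ≈ (0.596, 0.769, 0.231); φ = arcsin(p_z) ≈ 13.36°, λ = atan2(p_y, p_x) ≈ 52.24°.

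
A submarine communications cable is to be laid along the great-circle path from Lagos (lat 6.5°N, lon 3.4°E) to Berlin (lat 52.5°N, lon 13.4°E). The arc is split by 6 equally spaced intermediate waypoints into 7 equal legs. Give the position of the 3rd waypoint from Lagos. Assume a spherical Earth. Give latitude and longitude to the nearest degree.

Write both endpoints as unit vectors p₁, p₂ with components (cos φ cos λ, cos φ sin λ, sin φ).
The central angle between the endpoints is δ = arccos(p₁·p₂) ≈ 0.816 rad (46.7°).
Interpolate at f = 3/7 with slerp weights a = sin((1−f)δ)/sin δ ≈ 0.617, b = sin(fδ)/sin δ ≈ 0.470.
p = a·p₁ + b·p₂ ≈ (0.891, 0.103, 0.443); φ = arcsin(p_z) ≈ 26.30°, λ = atan2(p_y, p_x) ≈ 6.58°.

≈ lat 26°N, lon 7°E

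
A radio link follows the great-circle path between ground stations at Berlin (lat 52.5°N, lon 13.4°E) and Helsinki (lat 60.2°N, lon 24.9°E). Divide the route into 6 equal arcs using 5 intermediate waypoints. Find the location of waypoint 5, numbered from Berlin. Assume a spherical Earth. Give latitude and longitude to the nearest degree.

≈ lat 59°N, lon 23°E

Convert each endpoint to a unit vector on the sphere (x = cos φ cos λ, y = cos φ sin λ, z = sin φ).
The central angle between the endpoints is δ = arccos(p₁·p₂) ≈ 0.174 rad (10.0°).
Interpolate at f = 5/6 with slerp weights a = sin((1−f)δ)/sin δ ≈ 0.167, b = sin(fδ)/sin δ ≈ 0.835.
p = a·p₁ + b·p₂ ≈ (0.475, 0.198, 0.857); φ = arcsin(p_z) ≈ 59.00°, λ = atan2(p_y, p_x) ≈ 22.64°.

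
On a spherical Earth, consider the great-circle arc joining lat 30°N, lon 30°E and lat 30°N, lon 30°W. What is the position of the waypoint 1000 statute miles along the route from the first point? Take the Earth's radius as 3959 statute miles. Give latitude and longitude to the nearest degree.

≈ lat 33°N, lon 13°E

Write both endpoints as unit vectors p₁, p₂ with components (cos φ cos λ, cos φ sin λ, sin φ).
The central angle between the endpoints is δ = arccos(p₁·p₂) ≈ 0.896 rad (51.3°). The total great-circle distance is δ·R ≈ 0.896 × 3959 ≈ 3546 mi, so the target fraction is f = 1000/3546 ≈ 0.282.
Interpolate at f ≈ 0.282 with slerp weights a = sin((1−f)δ)/sin δ ≈ 0.768, b = sin(fδ)/sin δ ≈ 0.320.
p = a·p₁ + b·p₂ ≈ (0.816, 0.194, 0.544); φ = arcsin(p_z) ≈ 32.97°, λ = atan2(p_y, p_x) ≈ 13.37°.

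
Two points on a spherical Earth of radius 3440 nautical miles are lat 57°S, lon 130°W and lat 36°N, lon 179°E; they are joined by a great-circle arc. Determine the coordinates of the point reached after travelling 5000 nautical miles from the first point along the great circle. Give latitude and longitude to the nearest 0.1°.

The haversine formula gives a central angle δ ≈ 1.788 rad (102.5°) between the endpoints. The total great-circle distance is δ·R ≈ 1.788 × 3440 ≈ 6151 nmi, so the target fraction is f = 5000/6151 ≈ 0.813.
Interpolate at f ≈ 0.813 with slerp weights a = sin((1−f)δ)/sin δ ≈ 0.336, b = sin(fδ)/sin δ ≈ 1.017.
p = a·p₁ + b·p₂ ≈ (-0.940, -0.126, 0.316); φ = arcsin(p_z) ≈ 18.40°, λ = atan2(p_y, p_x) ≈ -172.37°.

≈ lat 18.4°N, lon 172.4°W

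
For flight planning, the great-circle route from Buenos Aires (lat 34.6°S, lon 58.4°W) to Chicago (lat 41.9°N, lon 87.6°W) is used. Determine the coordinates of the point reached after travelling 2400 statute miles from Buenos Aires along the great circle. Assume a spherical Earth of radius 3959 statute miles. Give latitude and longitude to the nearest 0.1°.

Write both endpoints as unit vectors p₁, p₂ with components (cos φ cos λ, cos φ sin λ, sin φ).
The central angle between the endpoints is δ = arccos(p₁·p₂) ≈ 1.415 rad (81.0°). The total great-circle distance is δ·R ≈ 1.415 × 3959 ≈ 5600 mi, so the target fraction is f = 2400/5600 ≈ 0.429.
Interpolate at f ≈ 0.429 with slerp weights a = sin((1−f)δ)/sin δ ≈ 0.732, b = sin(fδ)/sin δ ≈ 0.577.
p = a·p₁ + b·p₂ ≈ (0.334, -0.942, -0.031); φ = arcsin(p_z) ≈ -1.75°, λ = atan2(p_y, p_x) ≈ -70.50°.

≈ lat 1.7°S, lon 70.5°W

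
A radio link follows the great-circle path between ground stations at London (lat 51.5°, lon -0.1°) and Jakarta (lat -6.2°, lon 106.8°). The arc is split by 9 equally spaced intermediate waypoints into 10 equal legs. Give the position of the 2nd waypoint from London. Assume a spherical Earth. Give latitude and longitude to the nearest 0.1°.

≈ lat 50.1°, lon 33.5°

Convert each endpoint to a unit vector on the sphere (x = cos φ cos λ, y = cos φ sin λ, z = sin φ).
The central angle between the endpoints is δ = arccos(p₁·p₂) ≈ 1.838 rad (105.3°).
Interpolate at f = 2/10 with slerp weights a = sin((1−f)δ)/sin δ ≈ 1.032, b = sin(fδ)/sin δ ≈ 0.373.
p = a·p₁ + b·p₂ ≈ (0.535, 0.354, 0.767); φ = arcsin(p_z) ≈ 50.10°, λ = atan2(p_y, p_x) ≈ 33.45°.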